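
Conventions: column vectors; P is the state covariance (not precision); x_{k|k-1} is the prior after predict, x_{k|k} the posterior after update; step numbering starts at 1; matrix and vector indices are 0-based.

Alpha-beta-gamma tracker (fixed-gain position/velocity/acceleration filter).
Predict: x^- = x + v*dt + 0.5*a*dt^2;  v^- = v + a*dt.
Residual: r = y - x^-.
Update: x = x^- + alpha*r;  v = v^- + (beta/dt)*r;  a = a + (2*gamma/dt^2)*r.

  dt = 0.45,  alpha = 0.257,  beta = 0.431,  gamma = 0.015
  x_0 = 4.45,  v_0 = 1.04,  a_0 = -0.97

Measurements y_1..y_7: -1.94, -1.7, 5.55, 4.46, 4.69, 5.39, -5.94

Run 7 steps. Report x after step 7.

step 1: x_pred=4.8198  r=-6.7598  x^+=3.0825  v^+=-5.8709  a^+=-1.9714
step 2: x_pred=0.2410  r=-1.9410  x^+=-0.2578  v^+=-8.6171  a^+=-2.2590
step 3: x_pred=-4.3642  r=9.9142  x^+=-1.8163  v^+=-0.1380  a^+=-0.7902
step 4: x_pred=-1.9584  r=6.4184  x^+=-0.3089  v^+=5.6538  a^+=0.1606
step 5: x_pred=2.2516  r=2.4384  x^+=2.8783  v^+=8.0615  a^+=0.5219
step 6: x_pred=6.5588  r=-1.1688  x^+=6.2584  v^+=7.1769  a^+=0.3487
step 7: x_pred=9.5233  r=-15.4633  x^+=5.5493  v^+=-7.4766  a^+=-1.9421

x_post = 5.5493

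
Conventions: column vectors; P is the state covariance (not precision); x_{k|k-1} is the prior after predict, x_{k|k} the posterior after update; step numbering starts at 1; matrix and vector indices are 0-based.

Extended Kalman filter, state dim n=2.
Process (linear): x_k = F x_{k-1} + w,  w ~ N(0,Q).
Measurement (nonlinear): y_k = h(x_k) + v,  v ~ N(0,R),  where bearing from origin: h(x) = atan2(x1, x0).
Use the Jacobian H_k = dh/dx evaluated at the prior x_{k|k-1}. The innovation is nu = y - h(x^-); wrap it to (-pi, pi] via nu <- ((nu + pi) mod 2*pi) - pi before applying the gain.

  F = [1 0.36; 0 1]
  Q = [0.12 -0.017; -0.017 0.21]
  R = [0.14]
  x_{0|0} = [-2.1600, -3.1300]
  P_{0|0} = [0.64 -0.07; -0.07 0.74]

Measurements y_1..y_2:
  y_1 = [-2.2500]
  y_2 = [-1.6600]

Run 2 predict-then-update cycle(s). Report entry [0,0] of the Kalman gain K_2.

step 1: x^-=[-3.2868, -3.1300]  P^-=[0.8055 0.1794; 0.1794 0.9500]  H_jac=[0.1519 -0.1596]  S=[0.1741]  K=[0.5386; -0.7141]  nu=[0.1306]  x^+=[-3.2164, -3.2233]  P^+=[0.7550 0.2464; 0.2464 0.8612]
step 2: x^-=[-4.3768, -3.2233]  P^-=[1.1640 0.5394; 0.5394 1.0712]  H_jac=[0.1091 -0.1481]  S=[0.1599]  K=[0.2944; -0.6243]  nu=[0.8468]  x^+=[-4.1275, -3.7519]  P^+=[1.1501 0.5688; 0.5688 1.0089]

K[0,0] = 0.2944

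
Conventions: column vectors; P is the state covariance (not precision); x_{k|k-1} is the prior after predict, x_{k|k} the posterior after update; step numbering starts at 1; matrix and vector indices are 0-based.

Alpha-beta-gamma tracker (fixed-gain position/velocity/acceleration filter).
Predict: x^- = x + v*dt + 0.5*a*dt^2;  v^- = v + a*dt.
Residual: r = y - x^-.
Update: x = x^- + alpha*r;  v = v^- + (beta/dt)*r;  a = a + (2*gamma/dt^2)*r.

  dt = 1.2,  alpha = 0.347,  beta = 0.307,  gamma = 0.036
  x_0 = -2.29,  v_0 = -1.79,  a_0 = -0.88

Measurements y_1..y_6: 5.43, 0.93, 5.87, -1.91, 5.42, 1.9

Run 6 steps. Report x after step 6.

x_post = 3.5882

step 1: x_pred=-5.0716  r=10.5016  x^+=-1.4275  v^+=-0.1593  a^+=-0.3549
step 2: x_pred=-1.8743  r=2.8043  x^+=-0.9012  v^+=0.1322  a^+=-0.2147
step 3: x_pred=-0.8972  r=6.7672  x^+=1.4510  v^+=1.6058  a^+=0.1237
step 4: x_pred=3.4670  r=-5.3770  x^+=1.6012  v^+=0.3786  a^+=-0.1452
step 5: x_pred=1.9509  r=3.4691  x^+=3.1547  v^+=1.0918  a^+=0.0283
step 6: x_pred=4.4852  r=-2.5852  x^+=3.5882  v^+=0.4643  a^+=-0.1010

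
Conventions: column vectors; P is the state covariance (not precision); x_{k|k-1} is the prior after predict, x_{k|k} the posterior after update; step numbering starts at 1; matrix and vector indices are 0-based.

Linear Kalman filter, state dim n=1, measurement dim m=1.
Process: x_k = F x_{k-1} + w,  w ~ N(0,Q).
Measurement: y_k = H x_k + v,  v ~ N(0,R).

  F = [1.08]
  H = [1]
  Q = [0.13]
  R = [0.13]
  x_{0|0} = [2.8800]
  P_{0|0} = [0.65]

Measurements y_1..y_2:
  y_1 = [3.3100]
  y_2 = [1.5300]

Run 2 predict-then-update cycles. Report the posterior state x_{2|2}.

step 1: x^-=[3.1104]  P^-=[0.8882]  S=[1.0182]  K=[0.8723]  nu=[0.1996]  x^+=[3.2845]  P^+=[0.1134]
step 2: x^-=[3.5473]  P^-=[0.2623]  S=[0.3923]  K=[0.6686]  nu=[-2.0173]  x^+=[2.1985]  P^+=[0.0869]

x_post = [2.1985]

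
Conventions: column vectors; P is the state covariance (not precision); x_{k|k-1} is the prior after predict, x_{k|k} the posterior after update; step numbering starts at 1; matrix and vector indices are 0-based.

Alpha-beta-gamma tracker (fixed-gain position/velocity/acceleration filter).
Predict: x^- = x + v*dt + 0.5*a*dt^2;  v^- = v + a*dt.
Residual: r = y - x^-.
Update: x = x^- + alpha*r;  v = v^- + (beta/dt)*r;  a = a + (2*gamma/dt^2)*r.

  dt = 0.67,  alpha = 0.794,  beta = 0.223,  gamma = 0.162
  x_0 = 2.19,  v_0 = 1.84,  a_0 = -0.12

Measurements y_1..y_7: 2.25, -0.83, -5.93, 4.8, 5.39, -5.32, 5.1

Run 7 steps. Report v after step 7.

step 1: x_pred=3.3959  r=-1.1459  x^+=2.4860  v^+=1.3782  a^+=-0.9470
step 2: x_pred=3.1969  r=-4.0269  x^+=-0.0005  v^+=-0.5966  a^+=-3.8535
step 3: x_pred=-1.2651  r=-4.6649  x^+=-4.9690  v^+=-4.7311  a^+=-7.2205
step 4: x_pred=-9.7595  r=14.5595  x^+=1.8007  v^+=-4.7229  a^+=3.2881
step 5: x_pred=-0.6256  r=6.0156  x^+=4.1508  v^+=-0.5177  a^+=7.6299
step 6: x_pred=5.5165  r=-10.8365  x^+=-3.0877  v^+=0.9876  a^+=-0.1915
step 7: x_pred=-2.4690  r=7.5690  x^+=3.5408  v^+=3.3785  a^+=5.2715

v_post = 3.3785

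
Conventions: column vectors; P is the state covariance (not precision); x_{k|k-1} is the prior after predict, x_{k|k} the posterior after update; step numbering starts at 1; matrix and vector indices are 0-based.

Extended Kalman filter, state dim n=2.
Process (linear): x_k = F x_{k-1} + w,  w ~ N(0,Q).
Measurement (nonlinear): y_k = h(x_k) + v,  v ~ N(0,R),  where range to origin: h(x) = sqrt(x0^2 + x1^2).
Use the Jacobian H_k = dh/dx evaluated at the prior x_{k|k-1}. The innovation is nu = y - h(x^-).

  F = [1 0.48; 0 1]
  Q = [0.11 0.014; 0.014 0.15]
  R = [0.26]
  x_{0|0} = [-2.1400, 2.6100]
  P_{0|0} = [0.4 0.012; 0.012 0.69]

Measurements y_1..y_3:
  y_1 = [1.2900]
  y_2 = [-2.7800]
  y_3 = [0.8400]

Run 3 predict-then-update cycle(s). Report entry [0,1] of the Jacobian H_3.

H_jac[0,1] = -0.5077

step 1: x^-=[-0.8872, 2.6100]  P^-=[0.6805 0.3572; 0.3572 0.8400]  H_jac=[-0.3218 0.9468]  S=[0.8658]  K=[0.1377; 0.7858]  nu=[-1.4667]  x^+=[-1.0891, 1.4575]  P^+=[0.6641 0.2635; 0.2635 0.3054]
step 2: x^-=[-0.3895, 1.4575]  P^-=[1.0974 0.4241; 0.4241 0.4554]  H_jac=[-0.2582 0.9661]  S=[0.5466]  K=[0.2312; 0.6045]  nu=[-4.2886]  x^+=[-1.3812, -1.1351]  P^+=[1.0682 0.3477; 0.3477 0.2556]
step 3: x^-=[-1.9260, -1.1351]  P^-=[1.5709 0.4844; 0.4844 0.4056]  H_jac=[-0.8615 -0.5077]  S=[1.9543]  K=[-0.8184; -0.3189]  nu=[-1.3957]  x^+=[-0.7839, -0.6900]  P^+=[0.2621 -0.0257; -0.0257 0.2068]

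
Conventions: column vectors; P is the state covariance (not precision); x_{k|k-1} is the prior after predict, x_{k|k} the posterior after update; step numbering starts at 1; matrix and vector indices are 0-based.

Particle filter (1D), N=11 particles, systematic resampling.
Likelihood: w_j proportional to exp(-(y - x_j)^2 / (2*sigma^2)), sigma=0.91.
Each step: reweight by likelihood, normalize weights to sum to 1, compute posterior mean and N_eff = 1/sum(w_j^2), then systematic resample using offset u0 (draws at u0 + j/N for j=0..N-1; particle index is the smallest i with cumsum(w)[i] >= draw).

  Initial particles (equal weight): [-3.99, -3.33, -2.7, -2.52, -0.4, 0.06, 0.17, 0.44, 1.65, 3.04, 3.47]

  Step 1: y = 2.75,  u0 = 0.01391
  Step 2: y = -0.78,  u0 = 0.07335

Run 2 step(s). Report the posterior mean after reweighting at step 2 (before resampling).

post_mean = 0.3050

step 1: w=[0.0000, 0.0000, 0.0000, 0.0000, 0.0011, 0.0057, 0.0080, 0.0178, 0.2154, 0.4250, 0.3270]  mean=2.7911  Neff=2.9909  idx=[6, 8, 8, 9, 9, 9, 9, 9, 10, 10, 10]
step 2: w=[0.9100, 0.0444, 0.0444, 0.0002, 0.0002, 0.0002, 0.0002, 0.0002, 0.0000, 0.0000, 0.0000]  mean=0.3050  Neff=1.2020  idx=[0, 0, 0, 0, 0, 0, 0, 0, 0, 0, 2]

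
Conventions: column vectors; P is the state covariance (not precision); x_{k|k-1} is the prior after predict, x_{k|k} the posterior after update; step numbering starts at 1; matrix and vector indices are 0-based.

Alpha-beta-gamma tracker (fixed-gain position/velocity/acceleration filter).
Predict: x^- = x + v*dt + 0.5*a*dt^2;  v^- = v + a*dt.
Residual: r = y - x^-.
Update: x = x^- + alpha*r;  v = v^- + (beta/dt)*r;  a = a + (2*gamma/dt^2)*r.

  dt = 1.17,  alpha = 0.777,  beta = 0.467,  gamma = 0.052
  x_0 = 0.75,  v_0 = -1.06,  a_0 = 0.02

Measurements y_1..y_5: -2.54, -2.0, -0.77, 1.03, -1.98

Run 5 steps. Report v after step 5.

v_post = 0.0682

step 1: x_pred=-0.4765  r=-2.0635  x^+=-2.0798  v^+=-1.8602  a^+=-0.1368
step 2: x_pred=-4.3499  r=2.3499  x^+=-2.5240  v^+=-1.0823  a^+=0.0418
step 3: x_pred=-3.7617  r=2.9917  x^+=-1.4372  v^+=0.1607  a^+=0.2691
step 4: x_pred=-1.0650  r=2.0950  x^+=0.5628  v^+=1.3117  a^+=0.4282
step 5: x_pred=2.3906  r=-4.3706  x^+=-1.0054  v^+=0.0682  a^+=0.0962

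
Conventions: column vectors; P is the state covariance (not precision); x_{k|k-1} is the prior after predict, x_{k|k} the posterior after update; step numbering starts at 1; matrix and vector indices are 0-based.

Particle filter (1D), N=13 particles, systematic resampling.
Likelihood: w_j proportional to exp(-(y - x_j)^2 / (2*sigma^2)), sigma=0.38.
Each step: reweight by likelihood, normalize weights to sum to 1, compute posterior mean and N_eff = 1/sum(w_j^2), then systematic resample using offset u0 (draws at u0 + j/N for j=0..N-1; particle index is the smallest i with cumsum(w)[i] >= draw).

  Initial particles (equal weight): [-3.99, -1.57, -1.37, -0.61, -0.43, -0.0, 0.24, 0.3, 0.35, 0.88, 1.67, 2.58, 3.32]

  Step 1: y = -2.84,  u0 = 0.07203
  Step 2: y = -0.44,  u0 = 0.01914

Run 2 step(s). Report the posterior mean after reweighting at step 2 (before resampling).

post_mean = -1.4537

step 1: w=[0.7039, 0.2575, 0.0386, 0.0000, 0.0000, 0.0000, 0.0000, 0.0000, 0.0000, 0.0000, 0.0000, 0.0000, 0.0000]  mean=-3.2657  Neff=1.7754  idx=[0, 0, 0, 0, 0, 0, 0, 0, 0, 1, 1, 1, 2]
step 2: w=[0.0000, 0.0000, 0.0000, 0.0000, 0.0000, 0.0000, 0.0000, 0.0000, 0.0000, 0.1396, 0.1396, 0.1396, 0.5813]  mean=-1.4537  Neff=2.5232  idx=[9, 9, 10, 10, 11, 11, 12, 12, 12, 12, 12, 12, 12]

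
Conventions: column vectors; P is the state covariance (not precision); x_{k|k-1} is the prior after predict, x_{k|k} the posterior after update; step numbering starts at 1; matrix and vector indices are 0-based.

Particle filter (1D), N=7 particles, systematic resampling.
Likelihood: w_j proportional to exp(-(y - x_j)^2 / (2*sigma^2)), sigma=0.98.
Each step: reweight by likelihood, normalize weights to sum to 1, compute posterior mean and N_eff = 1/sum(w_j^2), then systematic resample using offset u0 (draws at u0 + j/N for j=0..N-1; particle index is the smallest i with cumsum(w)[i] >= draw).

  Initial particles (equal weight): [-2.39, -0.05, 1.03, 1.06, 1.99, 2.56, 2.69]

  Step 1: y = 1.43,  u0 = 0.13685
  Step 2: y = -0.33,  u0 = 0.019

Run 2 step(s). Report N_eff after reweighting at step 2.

N_eff = 3.7392

step 1: w=[0.0001, 0.0805, 0.2316, 0.2344, 0.2138, 0.1295, 0.1101]  mean=1.5359  Neff=5.2727  idx=[2, 2, 3, 4, 4, 5, 6]
step 2: w=[0.3001, 0.3001, 0.2875, 0.0477, 0.0477, 0.0102, 0.0068]  mean=1.1571  Neff=3.7392  idx=[0, 0, 1, 1, 1, 2, 2]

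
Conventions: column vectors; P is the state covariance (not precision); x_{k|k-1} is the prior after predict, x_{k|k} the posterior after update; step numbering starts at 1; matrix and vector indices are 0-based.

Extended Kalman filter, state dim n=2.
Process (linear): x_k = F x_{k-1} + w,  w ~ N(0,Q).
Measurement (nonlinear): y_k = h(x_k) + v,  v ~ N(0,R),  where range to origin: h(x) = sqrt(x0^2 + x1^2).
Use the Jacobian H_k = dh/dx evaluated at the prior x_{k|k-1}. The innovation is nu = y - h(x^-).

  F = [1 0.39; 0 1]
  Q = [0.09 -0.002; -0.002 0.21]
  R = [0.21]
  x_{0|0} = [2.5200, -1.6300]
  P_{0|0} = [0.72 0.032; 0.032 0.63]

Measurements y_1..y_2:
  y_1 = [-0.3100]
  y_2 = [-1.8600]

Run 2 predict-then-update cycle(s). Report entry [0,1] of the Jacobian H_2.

H_jac[0,1] = -0.9891

step 1: x^-=[1.8843, -1.6300]  P^-=[0.9308 0.2757; 0.2757 0.8400]  H_jac=[0.7563 -0.6542]  S=[0.8291]  K=[0.6315; -0.4113]  nu=[-2.8015]  x^+=[0.1152, -0.4776]  P^+=[0.6001 0.4911; 0.4911 0.6997]
step 2: x^-=[-0.0711, -0.4776]  P^-=[1.1796 0.7620; 0.7620 0.9097]  H_jac=[-0.1473 -0.9891]  S=[1.3476]  K=[-0.6882; -0.7510]  nu=[-2.3429]  x^+=[1.5412, 1.2819]  P^+=[0.5414 0.0655; 0.0655 0.1497]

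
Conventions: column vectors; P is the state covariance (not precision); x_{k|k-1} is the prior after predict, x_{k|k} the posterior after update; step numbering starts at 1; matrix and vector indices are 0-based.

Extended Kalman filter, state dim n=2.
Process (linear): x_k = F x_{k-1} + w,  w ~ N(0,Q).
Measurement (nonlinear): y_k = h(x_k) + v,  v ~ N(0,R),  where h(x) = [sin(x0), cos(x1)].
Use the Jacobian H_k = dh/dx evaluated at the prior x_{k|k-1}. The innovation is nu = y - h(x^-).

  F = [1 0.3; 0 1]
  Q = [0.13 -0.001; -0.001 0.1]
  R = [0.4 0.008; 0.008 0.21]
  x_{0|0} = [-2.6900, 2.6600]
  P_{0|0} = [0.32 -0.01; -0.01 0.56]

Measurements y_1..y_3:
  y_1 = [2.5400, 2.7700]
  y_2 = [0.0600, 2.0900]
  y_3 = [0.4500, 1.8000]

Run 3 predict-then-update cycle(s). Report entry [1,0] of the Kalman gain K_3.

K[1,0] = -0.1117

step 1: x^-=[-1.8920, 2.6600]  P^-=[0.4944 0.1570; 0.1570 0.6600]  H_jac=[-0.3157 0.0000; 0.0000 -0.4632]  S=[0.4493 0.0310; 0.0310 0.3516]  K=[-0.3352 -0.1773; -0.0507 -0.8650]  nu=[3.4889, 3.6563]  x^+=[-3.7098, -0.6796]  P^+=[0.4292 0.0862; 0.0862 0.3930]
step 2: x^-=[-3.9137, -0.6796]  P^-=[0.6463 0.2031; 0.2031 0.4930]  H_jac=[-0.7165 0.0000; 0.0000 0.6285]  S=[0.7318 -0.0835; -0.0835 0.4048]  K=[-0.6112 0.1893; -0.1142 0.7420]  nu=[-0.6376, 1.3122]  x^+=[-3.2755, 0.3669]  P^+=[0.3391 0.0555; 0.0555 0.2465]
step 3: x^-=[-3.1654, 0.3669]  P^-=[0.5246 0.1284; 0.1284 0.3465]  H_jac=[-0.9997 0.0000; 0.0000 -0.3587]  S=[0.9243 0.0541; 0.0541 0.2546]  K=[-0.5638 -0.0612; -0.1117 -0.4645]  nu=[0.4262, 0.8666]  x^+=[-3.4588, -0.0832]  P^+=[0.2261 0.0484; 0.0484 0.2744]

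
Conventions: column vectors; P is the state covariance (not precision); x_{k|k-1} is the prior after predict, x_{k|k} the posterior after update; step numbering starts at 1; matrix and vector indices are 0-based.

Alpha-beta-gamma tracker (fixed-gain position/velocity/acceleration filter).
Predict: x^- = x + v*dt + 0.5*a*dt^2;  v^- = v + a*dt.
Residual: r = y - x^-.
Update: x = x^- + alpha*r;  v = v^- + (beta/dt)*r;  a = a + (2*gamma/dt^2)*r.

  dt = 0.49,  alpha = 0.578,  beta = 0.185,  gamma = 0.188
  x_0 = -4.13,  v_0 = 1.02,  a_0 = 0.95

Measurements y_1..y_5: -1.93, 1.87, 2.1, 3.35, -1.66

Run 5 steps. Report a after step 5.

a_post = -18.7602

step 1: x_pred=-3.5162  r=1.5862  x^+=-2.5994  v^+=2.0844  a^+=3.4339
step 2: x_pred=-1.1658  r=3.0358  x^+=0.5889  v^+=4.9131  a^+=8.1880
step 3: x_pred=3.9793  r=-1.8793  x^+=2.8931  v^+=8.2157  a^+=5.2450
step 4: x_pred=7.5484  r=-4.1984  x^+=5.1217  v^+=9.2006  a^+=-1.3298
step 5: x_pred=9.4704  r=-11.1304  x^+=3.0370  v^+=4.3467  a^+=-18.7602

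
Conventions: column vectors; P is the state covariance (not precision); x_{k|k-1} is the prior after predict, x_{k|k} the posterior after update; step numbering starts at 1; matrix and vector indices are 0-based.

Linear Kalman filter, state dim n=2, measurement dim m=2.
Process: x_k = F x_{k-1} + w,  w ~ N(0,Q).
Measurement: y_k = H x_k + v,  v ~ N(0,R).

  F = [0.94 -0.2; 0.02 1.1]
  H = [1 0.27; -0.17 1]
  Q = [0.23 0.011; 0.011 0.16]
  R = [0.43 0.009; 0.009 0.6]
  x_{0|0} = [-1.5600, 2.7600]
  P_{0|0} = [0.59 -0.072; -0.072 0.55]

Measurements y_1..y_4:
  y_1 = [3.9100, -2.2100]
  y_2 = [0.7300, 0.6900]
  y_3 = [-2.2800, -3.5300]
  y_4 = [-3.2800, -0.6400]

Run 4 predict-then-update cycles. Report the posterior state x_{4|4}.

step 1: x^-=[-2.0184, 3.0048]  P^-=[0.8004 -0.1731; -0.1731 0.8226]  S=[1.1969 -0.0701; -0.0701 1.5045]  K=[0.6193 -0.1766; 0.0743 0.5697]  nu=[5.1171, -5.5579]  x^+=[2.1324, 0.2186]  P^+=[0.2790 -0.0530; -0.0530 0.3335]
step 2: x^-=[1.9608, 0.2831]  P^-=[0.5098 -0.1117; -0.1117 0.5613]  S=[0.9204 -0.0327; -0.0327 1.2140]  K=[0.5158 -0.1495; 0.0603 0.4796]  nu=[-1.3072, 0.7403]  x^+=[1.1758, 0.5592]  P^+=[0.2327 -0.0455; -0.0455 0.2806]
step 3: x^-=[0.9934, 0.6387]  P^-=[0.4640 -0.0932; -0.0932 0.4976]  S=[0.8799 -0.0245; -0.0245 1.1427]  K=[0.4948 -0.1400; 0.0593 0.4506]  nu=[-3.4459, -3.9998]  x^+=[-0.1516, -1.3679]  P^+=[0.2228 -0.0417; -0.0417 0.2638]
step 4: x^-=[0.1311, -1.5077]  P^-=[0.4531 -0.0858; -0.0858 0.4775]  S=[0.8715 -0.0209; -0.0209 1.1197]  K=[0.4900 -0.1362; 0.0601 0.4406]  nu=[-3.0040, 0.8900]  x^+=[-1.4621, -1.2961]  P^+=[0.2202 -0.0399; -0.0399 0.2581]

x_post = [-1.4621, -1.2961]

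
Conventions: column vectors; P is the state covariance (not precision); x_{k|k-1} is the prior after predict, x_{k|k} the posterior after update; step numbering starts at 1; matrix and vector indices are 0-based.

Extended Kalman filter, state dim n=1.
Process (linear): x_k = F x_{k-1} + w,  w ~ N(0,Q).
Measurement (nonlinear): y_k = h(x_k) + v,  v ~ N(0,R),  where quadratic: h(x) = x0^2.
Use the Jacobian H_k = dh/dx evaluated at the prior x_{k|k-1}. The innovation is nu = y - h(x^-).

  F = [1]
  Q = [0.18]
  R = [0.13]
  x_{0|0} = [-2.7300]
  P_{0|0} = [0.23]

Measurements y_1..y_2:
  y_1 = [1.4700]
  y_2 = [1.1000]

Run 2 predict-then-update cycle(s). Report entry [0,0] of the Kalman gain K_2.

step 1: x^-=[-2.7300]  P^-=[0.4100]  H_jac=[-5.4600]  S=[12.3528]  K=[-0.1812]  nu=[-5.9829]  x^+=[-1.6458]  P^+=[0.0043]
step 2: x^-=[-1.6458]  P^-=[0.1843]  H_jac=[-3.2915]  S=[2.1269]  K=[-0.2852]  nu=[-1.6085]  x^+=[-1.1869]  P^+=[0.0113]

K[0,0] = -0.2852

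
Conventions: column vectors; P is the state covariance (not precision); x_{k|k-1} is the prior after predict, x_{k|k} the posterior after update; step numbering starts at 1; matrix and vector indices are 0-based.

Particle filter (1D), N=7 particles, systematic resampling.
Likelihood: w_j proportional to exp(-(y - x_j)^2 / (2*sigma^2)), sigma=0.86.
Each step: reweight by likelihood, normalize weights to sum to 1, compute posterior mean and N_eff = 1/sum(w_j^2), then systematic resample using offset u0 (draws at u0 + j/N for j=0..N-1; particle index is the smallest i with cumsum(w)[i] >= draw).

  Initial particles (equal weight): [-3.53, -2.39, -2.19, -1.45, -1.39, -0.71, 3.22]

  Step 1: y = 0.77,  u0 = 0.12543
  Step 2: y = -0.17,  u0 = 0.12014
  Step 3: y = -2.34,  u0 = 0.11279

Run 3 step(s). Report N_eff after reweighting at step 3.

N_eff = 7.0000

step 1: w=[0.0000, 0.0036, 0.0082, 0.1093, 0.1305, 0.6956, 0.0529]  mean=-0.6900  Neff=1.9391  idx=[4, 5, 5, 5, 5, 5, 6]
step 2: w=[0.0818, 0.1836, 0.1836, 0.1836, 0.1836, 0.1836, 0.0001]  mean=-0.7652  Neff=5.7051  idx=[1, 1, 2, 3, 4, 5, 5]
step 3: w=[0.1429, 0.1429, 0.1429, 0.1429, 0.1429, 0.1429, 0.1429]  mean=-0.7100  Neff=7.0000  idx=[0, 1, 2, 3, 4, 5, 6]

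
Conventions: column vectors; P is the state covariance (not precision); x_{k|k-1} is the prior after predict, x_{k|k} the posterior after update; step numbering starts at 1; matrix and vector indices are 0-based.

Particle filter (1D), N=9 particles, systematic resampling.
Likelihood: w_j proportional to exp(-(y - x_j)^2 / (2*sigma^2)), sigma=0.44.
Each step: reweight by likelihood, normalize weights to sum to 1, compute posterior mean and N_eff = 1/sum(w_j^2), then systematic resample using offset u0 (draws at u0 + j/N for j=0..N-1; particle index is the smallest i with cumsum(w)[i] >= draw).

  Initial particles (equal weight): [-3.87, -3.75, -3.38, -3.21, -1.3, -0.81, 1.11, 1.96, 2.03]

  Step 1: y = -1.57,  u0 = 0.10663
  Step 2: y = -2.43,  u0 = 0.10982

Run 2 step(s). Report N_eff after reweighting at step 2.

N_eff = 7.1218

step 1: w=[0.0000, 0.0000, 0.0002, 0.0009, 0.7855, 0.2133, 0.0000, 0.0000, 0.0000]  mean=-1.1976  Neff=1.5092  idx=[4, 4, 4, 4, 4, 4, 4, 5, 5]
step 2: w=[0.1416, 0.1416, 0.1416, 0.1416, 0.1416, 0.1416, 0.1416, 0.0044, 0.0044]  mean=-1.2957  Neff=7.1218  idx=[0, 1, 2, 3, 3, 4, 5, 6, 8]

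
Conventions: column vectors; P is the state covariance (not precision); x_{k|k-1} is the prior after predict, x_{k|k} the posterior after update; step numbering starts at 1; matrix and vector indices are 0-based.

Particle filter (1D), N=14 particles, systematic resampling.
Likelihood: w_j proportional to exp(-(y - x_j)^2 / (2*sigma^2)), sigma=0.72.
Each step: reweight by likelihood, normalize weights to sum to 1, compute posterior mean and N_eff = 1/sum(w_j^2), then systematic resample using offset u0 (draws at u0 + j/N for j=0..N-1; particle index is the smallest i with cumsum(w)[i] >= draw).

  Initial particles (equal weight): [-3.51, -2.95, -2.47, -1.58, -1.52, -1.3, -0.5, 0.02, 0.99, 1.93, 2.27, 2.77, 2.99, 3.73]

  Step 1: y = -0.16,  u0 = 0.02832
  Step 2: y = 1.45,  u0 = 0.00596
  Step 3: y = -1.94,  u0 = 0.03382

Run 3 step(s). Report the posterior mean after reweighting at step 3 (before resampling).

post_mean = -0.3316

step 1: w=[0.0000, 0.0002, 0.0021, 0.0517, 0.0608, 0.1033, 0.3236, 0.3506, 0.1010, 0.0054, 0.0012, 0.0001, 0.0000, 0.0000]  mean=-0.3555  Neff=3.9229  idx=[3, 4, 5, 6, 6, 6, 6, 6, 7, 7, 7, 7, 7, 8]
step 2: w=[0.0001, 0.0001, 0.0004, 0.0156, 0.0156, 0.0156, 0.0156, 0.0156, 0.0848, 0.0848, 0.0848, 0.0848, 0.0848, 0.4973]  mean=0.4610  Neff=3.5153  idx=[3, 7, 8, 9, 10, 11, 12, 13, 13, 13, 13, 13, 13, 13]
step 3: w=[0.3423, 0.3423, 0.0622, 0.0622, 0.0622, 0.0622, 0.0622, 0.0006, 0.0006, 0.0006, 0.0006, 0.0006, 0.0006, 0.0006]  mean=-0.3316  Neff=3.9427  idx=[0, 0, 0, 0, 0, 1, 1, 1, 1, 1, 3, 4, 5, 6]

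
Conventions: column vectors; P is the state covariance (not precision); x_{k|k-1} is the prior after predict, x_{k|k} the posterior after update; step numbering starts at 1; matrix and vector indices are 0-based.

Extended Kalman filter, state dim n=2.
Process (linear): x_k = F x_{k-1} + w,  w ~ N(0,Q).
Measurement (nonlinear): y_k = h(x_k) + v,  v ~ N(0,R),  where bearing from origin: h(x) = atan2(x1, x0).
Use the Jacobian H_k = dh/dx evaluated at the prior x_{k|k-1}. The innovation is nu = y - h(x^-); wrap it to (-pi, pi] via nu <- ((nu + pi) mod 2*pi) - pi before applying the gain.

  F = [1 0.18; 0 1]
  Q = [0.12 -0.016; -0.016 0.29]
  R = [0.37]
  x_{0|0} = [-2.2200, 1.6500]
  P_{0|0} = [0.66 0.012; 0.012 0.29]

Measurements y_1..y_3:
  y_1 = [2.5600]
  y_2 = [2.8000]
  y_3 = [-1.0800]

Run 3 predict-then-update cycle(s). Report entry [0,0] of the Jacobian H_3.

H_jac[0,0] = -0.3005

step 1: x^-=[-1.9230, 1.6500]  P^-=[0.7937 0.0482; 0.0482 0.5800]  H_jac=[-0.2570 -0.2995]  S=[0.4819]  K=[-0.4533; -0.3862]  nu=[0.1275]  x^+=[-1.9808, 1.6007]  P^+=[0.6947 -0.0362; -0.0362 0.5081]
step 2: x^-=[-1.6927, 1.6007]  P^-=[0.8182 0.0393; 0.0393 0.7981]  H_jac=[-0.2949 -0.3119]  S=[0.5260]  K=[-0.4820; -0.4952]  nu=[0.4159]  x^+=[-1.8932, 1.3948]  P^+=[0.6959 -0.0863; -0.0863 0.6691]
step 3: x^-=[-1.6421, 1.3948]  P^-=[0.8066 0.0182; 0.0182 0.9591]  H_jac=[-0.3005 -0.3538]  S=[0.5667]  K=[-0.4390; -0.6083]  nu=[2.7657]  x^+=[-2.8562, -0.2877]  P^+=[0.6973 -0.1332; -0.1332 0.7494]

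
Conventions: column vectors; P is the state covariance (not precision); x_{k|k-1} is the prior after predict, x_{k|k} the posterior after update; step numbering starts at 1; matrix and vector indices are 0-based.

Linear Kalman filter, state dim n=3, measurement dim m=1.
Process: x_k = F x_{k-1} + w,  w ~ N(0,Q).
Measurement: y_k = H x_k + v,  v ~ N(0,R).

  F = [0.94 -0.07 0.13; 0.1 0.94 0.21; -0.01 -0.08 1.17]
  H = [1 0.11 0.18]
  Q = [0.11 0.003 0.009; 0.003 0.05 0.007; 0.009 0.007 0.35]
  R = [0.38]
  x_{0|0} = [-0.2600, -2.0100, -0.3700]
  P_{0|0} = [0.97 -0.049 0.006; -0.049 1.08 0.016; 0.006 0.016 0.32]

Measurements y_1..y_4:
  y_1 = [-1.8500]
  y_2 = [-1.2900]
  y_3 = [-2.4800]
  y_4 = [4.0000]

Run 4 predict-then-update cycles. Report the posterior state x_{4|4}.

step 1: x^-=[-0.1518, -1.9931, -0.2695]  P^-=[0.9854 -0.0081 0.0634; -0.0081 1.0255 0.0223; 0.0634 0.0223 0.7918]  S=[1.4254]  K=[0.6987; 0.0763; 0.1462]  nu=[-1.4304]  x^+=[-1.1513, -2.1022, -0.4786]  P^+=[0.2896 -0.0841 -0.0822; -0.0841 1.0172 0.0064; -0.0822 0.0064 0.7614]
step 2: x^-=[-0.9973, -2.1917, -0.3803]  P^-=[0.3746 -0.1062 0.0431; -0.1062 0.9685 0.1163; 0.0431 0.1163 1.3994]  S=[0.8084]  K=[0.4585; 0.0263; 0.3808]  nu=[0.0168]  x^+=[-0.9896, -2.1912, -0.3739]  P^+=[0.2046 -0.1160 -0.0980; -0.1160 0.9680 0.1082; -0.0980 0.1082 1.2822]
step 3: x^-=[-0.8254, -2.2372, -0.2522]  P^-=[0.3066 -0.1171 0.0985; -0.1171 0.9807 0.3569; 0.0985 0.3569 2.0932]  S=[0.7901]  K=[0.3941; 0.0696; 0.6513]  nu=[-1.3631]  x^+=[-1.3627, -2.3322, -1.1400]  P^+=[0.1838 -0.1388 -0.1043; -0.1388 0.9768 0.3211; -0.1043 0.3211 1.7581]
step 4: x^-=[-1.2659, -2.5679, -1.1336]  P^-=[0.2938 -0.1051 0.1463; -0.1051 1.0888 0.7035; 0.1463 0.7035 2.7050]  S=[0.8321]  K=[0.3709; 0.1698; 0.8540]  nu=[5.7524]  x^+=[0.8677, -1.5909, 3.7789]  P^+=[0.1794 -0.1575 -0.1173; -0.1575 1.0648 0.5828; -0.1173 0.5828 2.0982]

x_post = [0.8677, -1.5909, 3.7789]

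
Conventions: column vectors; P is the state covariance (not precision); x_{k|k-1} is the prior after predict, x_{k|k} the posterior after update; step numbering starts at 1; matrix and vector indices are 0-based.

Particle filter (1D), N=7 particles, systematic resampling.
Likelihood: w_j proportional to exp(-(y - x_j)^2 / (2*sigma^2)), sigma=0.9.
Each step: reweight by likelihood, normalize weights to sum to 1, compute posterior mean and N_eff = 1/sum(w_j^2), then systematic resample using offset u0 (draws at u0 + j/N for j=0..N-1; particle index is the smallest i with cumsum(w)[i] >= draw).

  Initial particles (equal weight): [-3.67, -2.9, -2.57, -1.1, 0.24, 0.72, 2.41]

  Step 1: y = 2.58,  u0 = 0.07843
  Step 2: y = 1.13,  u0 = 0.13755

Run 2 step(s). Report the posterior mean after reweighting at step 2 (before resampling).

post_mean = 1.9160

step 1: w=[0.0000, 0.0000, 0.0000, 0.0002, 0.0300, 0.1041, 0.8656]  mean=2.1682  Neff=1.3139  idx=[5, 6, 6, 6, 6, 6, 6]
step 2: w=[0.2923, 0.1179, 0.1179, 0.1179, 0.1179, 0.1179, 0.1179]  mean=1.9160  Neff=5.9200  idx=[0, 0, 2, 3, 4, 5, 6]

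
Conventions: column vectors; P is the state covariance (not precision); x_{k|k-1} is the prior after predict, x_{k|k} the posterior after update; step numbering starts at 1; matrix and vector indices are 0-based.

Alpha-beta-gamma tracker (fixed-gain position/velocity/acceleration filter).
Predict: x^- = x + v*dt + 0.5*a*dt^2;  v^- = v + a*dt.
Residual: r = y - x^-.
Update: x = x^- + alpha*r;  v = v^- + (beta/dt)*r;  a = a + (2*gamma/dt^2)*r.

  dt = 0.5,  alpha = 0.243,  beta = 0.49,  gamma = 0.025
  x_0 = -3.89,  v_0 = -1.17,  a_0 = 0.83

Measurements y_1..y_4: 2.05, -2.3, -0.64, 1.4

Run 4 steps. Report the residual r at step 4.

resid = -1.2332

step 1: x_pred=-4.3712  r=6.4212  x^+=-2.8109  v^+=5.5378  a^+=2.1143
step 2: x_pred=0.2223  r=-2.5223  x^+=-0.3906  v^+=4.1231  a^+=1.6098
step 3: x_pred=1.8722  r=-2.5122  x^+=1.2617  v^+=2.4661  a^+=1.1074
step 4: x_pred=2.6332  r=-1.2332  x^+=2.3335  v^+=1.8113  a^+=0.8607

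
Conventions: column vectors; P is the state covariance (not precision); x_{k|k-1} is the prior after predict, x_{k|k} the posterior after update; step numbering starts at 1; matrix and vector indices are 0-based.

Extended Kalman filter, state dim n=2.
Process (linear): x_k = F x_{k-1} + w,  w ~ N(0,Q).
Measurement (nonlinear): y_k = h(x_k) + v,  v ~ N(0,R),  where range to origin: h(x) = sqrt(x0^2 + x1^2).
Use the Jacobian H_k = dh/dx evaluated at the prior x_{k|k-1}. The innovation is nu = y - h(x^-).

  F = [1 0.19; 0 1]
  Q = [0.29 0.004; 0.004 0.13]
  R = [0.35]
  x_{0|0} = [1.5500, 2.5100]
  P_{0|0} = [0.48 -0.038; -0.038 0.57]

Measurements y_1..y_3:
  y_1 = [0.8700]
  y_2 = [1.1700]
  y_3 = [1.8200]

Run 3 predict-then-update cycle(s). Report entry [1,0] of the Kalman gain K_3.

K[1,0] = 0.3078

step 1: x^-=[2.0269, 2.5100]  P^-=[0.7761 0.0743; 0.0743 0.7000]  H_jac=[0.6283 0.7780]  S=[1.1527]  K=[0.4732; 0.5130]  nu=[-2.3562]  x^+=[0.9120, 1.3014]  P^+=[0.5181 -0.2055; -0.2055 0.3967]
step 2: x^-=[1.1593, 1.3014]  P^-=[0.7443 -0.1261; -0.1261 0.5267]  H_jac=[0.6652 0.7467]  S=[0.8477]  K=[0.4729; 0.3650]  nu=[-0.5728]  x^+=[0.8883, 1.0923]  P^+=[0.5547 -0.2724; -0.2724 0.4138]
step 3: x^-=[1.0959, 1.0923]  P^-=[0.7561 -0.1898; -0.1898 0.5438]  H_jac=[0.7083 0.7059]  S=[0.8105]  K=[0.4954; 0.3078]  nu=[0.2727]  x^+=[1.2310, 1.1762]  P^+=[0.5572 -0.3134; -0.3134 0.4670]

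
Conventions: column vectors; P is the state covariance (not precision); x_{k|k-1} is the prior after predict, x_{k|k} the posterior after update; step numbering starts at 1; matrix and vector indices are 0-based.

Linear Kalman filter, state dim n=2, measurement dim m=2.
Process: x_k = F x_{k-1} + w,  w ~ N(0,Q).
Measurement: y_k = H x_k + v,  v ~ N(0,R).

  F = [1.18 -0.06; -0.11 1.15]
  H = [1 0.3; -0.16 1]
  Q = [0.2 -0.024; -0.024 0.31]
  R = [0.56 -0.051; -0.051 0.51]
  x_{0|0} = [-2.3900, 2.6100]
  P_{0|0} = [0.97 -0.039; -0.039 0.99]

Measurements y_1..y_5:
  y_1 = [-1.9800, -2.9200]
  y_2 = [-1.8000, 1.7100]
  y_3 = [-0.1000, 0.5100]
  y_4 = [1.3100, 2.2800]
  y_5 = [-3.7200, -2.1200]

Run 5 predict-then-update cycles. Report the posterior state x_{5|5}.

step 1: x^-=[-2.9768, 3.2644]  P^-=[1.5597 -0.2714; -0.2714 1.6409]  S=[2.1046 -0.0667; -0.0667 2.2777]  K=[0.6958 -0.2084; 0.1285 0.7433]  nu=[0.0175, -6.6607]  x^+=[-1.5768, -1.6839]  P^+=[0.4225 -0.0741; -0.0741 0.3606]
step 2: x^-=[-1.7596, -1.7630]  P^-=[0.8001 -0.2048; -0.2048 0.8108]  S=[1.3102 -0.1308; -0.1308 1.4068]  K=[0.5452 -0.1859; 0.0900 0.6080]  nu=[0.4885, 3.1915]  x^+=[-2.0866, 0.2214]  P^+=[0.3355 -0.0689; -0.0689 0.2945]
step 3: x^-=[-2.4755, 0.4841]  P^-=[0.6780 -0.1819; -0.1819 0.7209]  S=[1.1937 -0.1163; -0.1163 1.3065]  K=[0.5050 -0.1773; 0.0855 0.5817]  nu=[2.2302, -0.3702]  x^+=[-1.2837, 0.4595]  P^+=[0.3117 -0.0663; -0.0663 0.2817]
step 4: x^-=[-1.5423, 0.6696]  P^-=[0.6444 -0.1743; -0.1743 0.7031]  S=[1.1631 -0.1091; -0.1091 1.2854]  K=[0.4928 -0.1740; 0.0855 0.5760]  nu=[2.6514, 1.3636]  x^+=[-0.4730, 1.6818]  P^+=[0.3044 -0.0652; -0.0652 0.2789]
step 5: x^-=[-0.6591, 1.9860]  P^-=[0.6340 -0.1716; -0.1716 0.6991]  S=[1.1540 -0.1061; -0.1061 1.2802]  K=[0.4889 -0.1728; 0.0859 0.5746]  nu=[-3.6567, -4.2115]  x^+=[-1.7194, -0.7479]  P^+=[0.3020 -0.0647; -0.0647 0.2783]

x_post = [-1.7194, -0.7479]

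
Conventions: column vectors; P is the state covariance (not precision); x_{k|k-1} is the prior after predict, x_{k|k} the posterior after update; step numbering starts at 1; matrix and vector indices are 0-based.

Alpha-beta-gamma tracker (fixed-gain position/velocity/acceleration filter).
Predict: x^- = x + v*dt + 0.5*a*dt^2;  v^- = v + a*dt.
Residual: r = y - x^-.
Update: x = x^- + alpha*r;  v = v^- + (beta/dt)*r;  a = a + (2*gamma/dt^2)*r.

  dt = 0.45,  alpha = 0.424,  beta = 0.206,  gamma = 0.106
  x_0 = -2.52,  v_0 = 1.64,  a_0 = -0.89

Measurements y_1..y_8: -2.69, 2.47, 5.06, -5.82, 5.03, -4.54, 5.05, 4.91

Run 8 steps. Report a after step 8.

a_post = 2.8655

step 1: x_pred=-1.8721  r=-0.8179  x^+=-2.2189  v^+=0.8651  a^+=-1.7463
step 2: x_pred=-2.0064  r=4.4764  x^+=-0.1084  v^+=2.1285  a^+=2.9402
step 3: x_pred=1.1471  r=3.9129  x^+=2.8062  v^+=5.2428  a^+=7.0366
step 4: x_pred=5.8779  r=-11.6979  x^+=0.9180  v^+=3.0543  a^+=-5.2100
step 5: x_pred=1.7649  r=3.2651  x^+=3.1493  v^+=2.2044  a^+=-1.7917
step 6: x_pred=3.9599  r=-8.4999  x^+=0.3559  v^+=-2.4929  a^+=-10.6904
step 7: x_pred=-1.8483  r=6.8983  x^+=1.0766  v^+=-4.1457  a^+=-3.4685
step 8: x_pred=-1.1401  r=6.0501  x^+=1.4251  v^+=-2.9369  a^+=2.8655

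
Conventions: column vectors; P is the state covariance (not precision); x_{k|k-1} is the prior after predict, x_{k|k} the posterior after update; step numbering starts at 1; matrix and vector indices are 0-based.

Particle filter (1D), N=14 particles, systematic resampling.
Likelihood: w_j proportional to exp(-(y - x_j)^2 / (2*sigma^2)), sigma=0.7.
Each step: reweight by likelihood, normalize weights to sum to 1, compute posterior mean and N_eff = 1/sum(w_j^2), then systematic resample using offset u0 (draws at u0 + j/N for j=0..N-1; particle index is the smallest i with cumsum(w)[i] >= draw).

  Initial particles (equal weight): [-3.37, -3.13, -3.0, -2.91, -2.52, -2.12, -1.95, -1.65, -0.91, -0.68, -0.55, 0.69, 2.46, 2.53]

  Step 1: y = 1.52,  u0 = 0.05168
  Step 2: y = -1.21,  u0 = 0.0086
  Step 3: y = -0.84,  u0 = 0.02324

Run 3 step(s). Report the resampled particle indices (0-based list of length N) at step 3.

resampled_idx = [0, 1, 2, 3, 4, 5, 6, 7, 8, 9, 10, 11, 12, 13]

step 1: w=[0.0000, 0.0000, 0.0000, 0.0000, 0.0000, 0.0000, 0.0000, 0.0000, 0.0019, 0.0056, 0.0099, 0.3879, 0.3180, 0.2767]  mean=1.7389  Neff=3.0462  idx=[11, 11, 11, 11, 11, 12, 12, 12, 12, 12, 13, 13, 13, 13]
step 2: w=[0.2000, 0.2000, 0.2000, 0.2000, 0.2000, 0.0000, 0.0000, 0.0000, 0.0000, 0.0000, 0.0000, 0.0000, 0.0000, 0.0000]  mean=0.6901  Neff=5.0006  idx=[0, 0, 0, 1, 1, 1, 2, 2, 2, 3, 3, 3, 4, 4]
step 3: w=[0.0714, 0.0714, 0.0714, 0.0714, 0.0714, 0.0714, 0.0714, 0.0714, 0.0714, 0.0714, 0.0714, 0.0714, 0.0714, 0.0714]  mean=0.6900  Neff=14.0000  idx=[0, 1, 2, 3, 4, 5, 6, 7, 8, 9, 10, 11, 12, 13]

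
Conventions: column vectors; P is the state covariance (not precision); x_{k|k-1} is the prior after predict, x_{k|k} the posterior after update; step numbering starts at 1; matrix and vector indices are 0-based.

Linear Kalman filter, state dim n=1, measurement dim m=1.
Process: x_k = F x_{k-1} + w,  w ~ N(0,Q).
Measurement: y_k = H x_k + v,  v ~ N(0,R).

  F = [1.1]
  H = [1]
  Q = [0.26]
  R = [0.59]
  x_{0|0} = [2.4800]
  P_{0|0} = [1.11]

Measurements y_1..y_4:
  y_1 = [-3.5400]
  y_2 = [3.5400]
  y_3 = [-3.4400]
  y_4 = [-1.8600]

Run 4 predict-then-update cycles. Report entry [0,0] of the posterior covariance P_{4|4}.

P_post[0,0] = 0.3067

step 1: x^-=[2.7280]  P^-=[1.6031]  S=[2.1931]  K=[0.7310]  nu=[-6.2680]  x^+=[-1.8537]  P^+=[0.4313]
step 2: x^-=[-2.0391]  P^-=[0.7818]  S=[1.3718]  K=[0.5699]  nu=[5.5791]  x^+=[1.1405]  P^+=[0.3363]
step 3: x^-=[1.2546]  P^-=[0.6669]  S=[1.2569]  K=[0.5306]  nu=[-4.6946]  x^+=[-1.2363]  P^+=[0.3130]
step 4: x^-=[-1.3599]  P^-=[0.6388]  S=[1.2288]  K=[0.5198]  nu=[-0.5001]  x^+=[-1.6199]  P^+=[0.3067]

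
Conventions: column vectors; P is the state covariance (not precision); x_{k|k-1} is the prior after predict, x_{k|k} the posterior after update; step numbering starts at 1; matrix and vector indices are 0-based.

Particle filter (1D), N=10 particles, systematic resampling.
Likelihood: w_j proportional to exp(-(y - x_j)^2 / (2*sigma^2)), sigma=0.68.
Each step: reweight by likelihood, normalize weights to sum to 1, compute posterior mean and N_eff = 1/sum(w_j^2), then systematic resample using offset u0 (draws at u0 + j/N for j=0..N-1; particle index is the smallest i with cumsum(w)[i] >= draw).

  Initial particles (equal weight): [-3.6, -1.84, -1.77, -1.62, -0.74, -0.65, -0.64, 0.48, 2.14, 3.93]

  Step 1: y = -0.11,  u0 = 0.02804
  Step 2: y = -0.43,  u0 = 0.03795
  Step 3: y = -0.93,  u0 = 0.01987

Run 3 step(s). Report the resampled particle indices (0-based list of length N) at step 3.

step 1: w=[0.0000, 0.0132, 0.0170, 0.0285, 0.2182, 0.2445, 0.2473, 0.2300, 0.0014, 0.0000]  mean=-0.4657  Neff=4.4905  idx=[2, 4, 4, 5, 5, 6, 6, 6, 7, 7]
step 2: w=[0.0191, 0.1198, 0.1198, 0.1262, 0.1262, 0.1268, 0.1268, 0.1268, 0.0543, 0.0543]  mean=-0.5664  Neff=8.6933  idx=[1, 1, 2, 3, 4, 5, 6, 6, 7, 8]
step 3: w=[0.1133, 0.1133, 0.1133, 0.1082, 0.1082, 0.1075, 0.1075, 0.1075, 0.1075, 0.0137]  mean=-0.6608  Neff=9.2308  idx=[0, 1, 1, 2, 3, 4, 5, 6, 7, 8]

resampled_idx = [0, 1, 1, 2, 3, 4, 5, 6, 7, 8]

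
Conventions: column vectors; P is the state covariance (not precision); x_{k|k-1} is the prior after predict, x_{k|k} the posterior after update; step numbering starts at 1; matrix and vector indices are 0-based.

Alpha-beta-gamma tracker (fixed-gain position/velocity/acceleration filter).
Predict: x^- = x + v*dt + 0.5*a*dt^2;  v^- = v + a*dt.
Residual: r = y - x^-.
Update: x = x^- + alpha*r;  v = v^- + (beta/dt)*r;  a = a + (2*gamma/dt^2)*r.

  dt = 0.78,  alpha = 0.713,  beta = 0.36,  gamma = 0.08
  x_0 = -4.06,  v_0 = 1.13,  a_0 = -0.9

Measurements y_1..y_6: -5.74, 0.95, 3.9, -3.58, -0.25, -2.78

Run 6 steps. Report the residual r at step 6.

step 1: x_pred=-3.4524  r=-2.2876  x^+=-5.0835  v^+=-0.6278  a^+=-1.5016
step 2: x_pred=-6.0299  r=6.9799  x^+=-1.0532  v^+=1.4224  a^+=0.3340
step 3: x_pred=0.1579  r=3.7421  x^+=2.8260  v^+=3.4101  a^+=1.3181
step 4: x_pred=5.8869  r=-9.4669  x^+=-0.8630  v^+=0.0689  a^+=-1.1715
step 5: x_pred=-1.1656  r=0.9156  x^+=-0.5128  v^+=-0.4223  a^+=-0.9307
step 6: x_pred=-1.1253  r=-1.6547  x^+=-2.3051  v^+=-1.9119  a^+=-1.3659

resid = -1.6547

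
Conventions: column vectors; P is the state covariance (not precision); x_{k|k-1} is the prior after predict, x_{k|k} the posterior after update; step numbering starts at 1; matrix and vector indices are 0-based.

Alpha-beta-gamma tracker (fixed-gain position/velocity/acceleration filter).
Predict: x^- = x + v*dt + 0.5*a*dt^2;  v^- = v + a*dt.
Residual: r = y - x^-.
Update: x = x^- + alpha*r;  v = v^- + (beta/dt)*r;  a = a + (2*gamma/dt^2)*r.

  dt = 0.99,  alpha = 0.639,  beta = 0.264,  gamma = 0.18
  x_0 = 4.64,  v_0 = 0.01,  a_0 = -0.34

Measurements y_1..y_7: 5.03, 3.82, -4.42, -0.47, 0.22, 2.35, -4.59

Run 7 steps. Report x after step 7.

step 1: x_pred=4.4833  r=0.5467  x^+=4.8326  v^+=-0.1808  a^+=-0.1392
step 2: x_pred=4.5854  r=-0.7654  x^+=4.0963  v^+=-0.5227  a^+=-0.4203
step 3: x_pred=3.3728  r=-7.7928  x^+=-1.6068  v^+=-3.0169  a^+=-3.2827
step 4: x_pred=-6.2022  r=5.7322  x^+=-2.5393  v^+=-4.7382  a^+=-1.1772
step 5: x_pred=-7.8071  r=8.0271  x^+=-2.6778  v^+=-3.7631  a^+=1.7712
step 6: x_pred=-5.5353  r=7.8853  x^+=-0.4966  v^+=0.0931  a^+=4.6676
step 7: x_pred=1.8829  r=-6.4729  x^+=-2.2533  v^+=2.9879  a^+=2.2900

x_post = -2.2533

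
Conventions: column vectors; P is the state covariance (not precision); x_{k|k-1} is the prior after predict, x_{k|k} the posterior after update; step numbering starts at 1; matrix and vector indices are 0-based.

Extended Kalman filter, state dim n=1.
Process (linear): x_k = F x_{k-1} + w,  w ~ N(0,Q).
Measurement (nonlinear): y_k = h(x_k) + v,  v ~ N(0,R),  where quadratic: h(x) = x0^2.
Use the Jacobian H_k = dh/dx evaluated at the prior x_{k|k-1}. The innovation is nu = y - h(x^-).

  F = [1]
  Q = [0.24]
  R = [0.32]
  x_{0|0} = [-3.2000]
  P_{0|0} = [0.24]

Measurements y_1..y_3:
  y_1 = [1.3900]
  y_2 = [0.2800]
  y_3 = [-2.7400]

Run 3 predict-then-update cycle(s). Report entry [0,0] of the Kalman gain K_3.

step 1: x^-=[-3.2000]  P^-=[0.4800]  H_jac=[-6.4000]  S=[19.9808]  K=[-0.1537]  nu=[-8.8500]  x^+=[-1.8393]  P^+=[0.0077]
step 2: x^-=[-1.8393]  P^-=[0.2477]  H_jac=[-3.6787]  S=[3.6719]  K=[-0.2481]  nu=[-3.1031]  x^+=[-1.0693]  P^+=[0.0216]
step 3: x^-=[-1.0693]  P^-=[0.2616]  H_jac=[-2.1386]  S=[1.5164]  K=[-0.3689]  nu=[-3.8834]  x^+=[0.3634]  P^+=[0.0552]

K[0,0] = -0.3689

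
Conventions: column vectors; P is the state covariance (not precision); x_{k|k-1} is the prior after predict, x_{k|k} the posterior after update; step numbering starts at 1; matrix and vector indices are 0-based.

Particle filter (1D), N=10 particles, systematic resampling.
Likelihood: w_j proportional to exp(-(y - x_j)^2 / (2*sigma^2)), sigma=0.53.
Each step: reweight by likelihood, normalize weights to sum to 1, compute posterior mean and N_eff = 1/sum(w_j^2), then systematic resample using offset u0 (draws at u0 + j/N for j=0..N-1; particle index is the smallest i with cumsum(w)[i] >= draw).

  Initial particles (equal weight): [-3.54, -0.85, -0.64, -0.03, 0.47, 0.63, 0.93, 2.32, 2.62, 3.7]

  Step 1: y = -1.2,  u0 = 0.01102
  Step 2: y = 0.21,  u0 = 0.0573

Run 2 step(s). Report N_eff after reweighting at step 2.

step 1: w=[0.0000, 0.5456, 0.3883, 0.0593, 0.0047, 0.0017, 0.0002, 0.0000, 0.0000, 0.0000]  mean=-0.7107  Neff=2.2123  idx=[1, 1, 1, 1, 1, 1, 2, 2, 2, 2]
step 2: w=[0.0706, 0.0706, 0.0706, 0.0706, 0.0706, 0.0706, 0.1441, 0.1441, 0.1441, 0.1441]  mean=-0.7289  Neff=8.8509  idx=[0, 2, 3, 5, 6, 6, 7, 8, 9, 9]

N_eff = 8.8509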